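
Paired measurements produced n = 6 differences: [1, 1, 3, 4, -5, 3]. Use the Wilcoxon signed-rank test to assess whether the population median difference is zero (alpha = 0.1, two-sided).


Step 1: Drop any zero differences (none here) and take |d_i|.
|d| = [1, 1, 3, 4, 5, 3]
Step 2: Midrank |d_i| (ties get averaged ranks).
ranks: |1|->1.5, |1|->1.5, |3|->3.5, |4|->5, |5|->6, |3|->3.5
Step 3: Attach original signs; sum ranks with positive sign and with negative sign.
W+ = 1.5 + 1.5 + 3.5 + 5 + 3.5 = 15
W- = 6 = 6
(Check: W+ + W- = 21 should equal n(n+1)/2 = 21.)
Step 4: Test statistic W = min(W+, W-) = 6.
Step 5: Ties in |d|, so use the tie-corrected normal approximation.
        E[W] = n(n+1)/4 = 6*7/4 = 10.5.
        Tie groups: |d|=1 (t=2), |d|=3 (t=2); sum(t^3 - t) = 12.
        Var[W] = n(n+1)(2n+1)/24 - sum(t^3-t)/48 = 546/24 - 12/48 = 22.5.
        z = (W - E[W]) / sqrt(Var[W]) = (6 - 10.5) / 4.7434 = -0.9487.
        Two-sided p = 2*Phi(z) = 0.342782.
Step 6: alpha = 0.1. fail to reject H0.

W+ = 15, W- = 6, W = min = 6, p = 0.342782, fail to reject H0.


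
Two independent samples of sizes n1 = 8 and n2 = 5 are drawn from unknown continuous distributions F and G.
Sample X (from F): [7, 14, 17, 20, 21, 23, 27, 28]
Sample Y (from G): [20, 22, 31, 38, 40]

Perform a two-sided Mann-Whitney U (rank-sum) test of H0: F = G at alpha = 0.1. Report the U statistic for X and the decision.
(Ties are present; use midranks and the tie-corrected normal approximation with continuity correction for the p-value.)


Step 1: Combine and sort all 13 observations; assign midranks.
sorted (value, group): (7,X), (14,X), (17,X), (20,X), (20,Y), (21,X), (22,Y), (23,X), (27,X), (28,X), (31,Y), (38,Y), (40,Y)
ranks: 7->1, 14->2, 17->3, 20->4.5, 20->4.5, 21->6, 22->7, 23->8, 27->9, 28->10, 31->11, 38->12, 40->13
Step 2: Rank sum for X: R1 = 1 + 2 + 3 + 4.5 + 6 + 8 + 9 + 10 = 43.5.
Step 3: U_X = R1 - n1(n1+1)/2 = 43.5 - 8*9/2 = 43.5 - 36 = 7.5.
       U_Y = n1*n2 - U_X = 40 - 7.5 = 32.5.
Step 4: Ties are present, so use the tie-corrected normal approximation (with continuity correction) for the p-value.
Step 5: p-value = 0.078571; compare to alpha = 0.1. reject H0.

U_X = 7.5, p = 0.078571, reject H0 at alpha = 0.1.


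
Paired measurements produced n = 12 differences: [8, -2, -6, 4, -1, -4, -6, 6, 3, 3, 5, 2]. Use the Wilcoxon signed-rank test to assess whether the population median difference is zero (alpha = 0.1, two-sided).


Step 1: Drop any zero differences (none here) and take |d_i|.
|d| = [8, 2, 6, 4, 1, 4, 6, 6, 3, 3, 5, 2]
Step 2: Midrank |d_i| (ties get averaged ranks).
ranks: |8|->12, |2|->2.5, |6|->10, |4|->6.5, |1|->1, |4|->6.5, |6|->10, |6|->10, |3|->4.5, |3|->4.5, |5|->8, |2|->2.5
Step 3: Attach original signs; sum ranks with positive sign and with negative sign.
W+ = 12 + 6.5 + 10 + 4.5 + 4.5 + 8 + 2.5 = 48
W- = 2.5 + 10 + 1 + 6.5 + 10 = 30
(Check: W+ + W- = 78 should equal n(n+1)/2 = 78.)
Step 4: Test statistic W = min(W+, W-) = 30.
Step 5: Ties in |d|, so use the tie-corrected normal approximation.
        E[W] = n(n+1)/4 = 12*13/4 = 39.
        Tie groups: |d|=2 (t=2), |d|=3 (t=2), |d|=4 (t=2), |d|=6 (t=3); sum(t^3 - t) = 42.
        Var[W] = n(n+1)(2n+1)/24 - sum(t^3-t)/48 = 3900/24 - 42/48 = 161.625.
        z = (W - E[W]) / sqrt(Var[W]) = (30 - 39) / 12.7132 = -0.7079.
        Two-sided p = 2*Phi(z) = 0.478991.
Step 6: alpha = 0.1. fail to reject H0.

W+ = 48, W- = 30, W = min = 30, p = 0.478991, fail to reject H0.


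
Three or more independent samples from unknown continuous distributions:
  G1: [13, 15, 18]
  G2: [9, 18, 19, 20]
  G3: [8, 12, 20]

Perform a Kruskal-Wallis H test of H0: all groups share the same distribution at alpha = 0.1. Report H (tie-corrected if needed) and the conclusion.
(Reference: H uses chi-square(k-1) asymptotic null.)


Step 1: Combine all N = 10 observations and assign midranks.
sorted (value, group, rank): (8,G3,1), (9,G2,2), (12,G3,3), (13,G1,4), (15,G1,5), (18,G1,6.5), (18,G2,6.5), (19,G2,8), (20,G2,9.5), (20,G3,9.5)
Step 2: Sum ranks within each group.
R_1 = 15.5 (n_1 = 3)
R_2 = 26 (n_2 = 4)
R_3 = 13.5 (n_3 = 3)
Step 3: H = 12/(N(N+1)) * sum(R_i^2/n_i) - 3(N+1)
     = 12/(10*11) * (15.5^2/3 + 26^2/4 + 13.5^2/3) - 3*11
     = 0.109091 * 309.833 - 33
     = 0.800000.
Step 4: Ties present; correction factor C = 1 - 12/(10^3 - 10) = 0.987879. Corrected H = 0.800000 / 0.987879 = 0.809816.
Step 5: Under H0, H ~ chi^2(2); p-value = 0.667038.
Step 6: alpha = 0.1. fail to reject H0.

H = 0.8098, df = 2, p = 0.667038, fail to reject H0.


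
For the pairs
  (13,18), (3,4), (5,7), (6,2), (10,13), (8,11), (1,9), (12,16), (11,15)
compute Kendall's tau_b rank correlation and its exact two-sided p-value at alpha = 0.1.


Step 1: Enumerate the 36 unordered pairs (i,j) with i<j and classify each by sign(x_j-x_i) * sign(y_j-y_i).
  (1,2):dx=-10,dy=-14->C; (1,3):dx=-8,dy=-11->C; (1,4):dx=-7,dy=-16->C; (1,5):dx=-3,dy=-5->C
  (1,6):dx=-5,dy=-7->C; (1,7):dx=-12,dy=-9->C; (1,8):dx=-1,dy=-2->C; (1,9):dx=-2,dy=-3->C
  (2,3):dx=+2,dy=+3->C; (2,4):dx=+3,dy=-2->D; (2,5):dx=+7,dy=+9->C; (2,6):dx=+5,dy=+7->C
  (2,7):dx=-2,dy=+5->D; (2,8):dx=+9,dy=+12->C; (2,9):dx=+8,dy=+11->C; (3,4):dx=+1,dy=-5->D
  (3,5):dx=+5,dy=+6->C; (3,6):dx=+3,dy=+4->C; (3,7):dx=-4,dy=+2->D; (3,8):dx=+7,dy=+9->C
  (3,9):dx=+6,dy=+8->C; (4,5):dx=+4,dy=+11->C; (4,6):dx=+2,dy=+9->C; (4,7):dx=-5,dy=+7->D
  (4,8):dx=+6,dy=+14->C; (4,9):dx=+5,dy=+13->C; (5,6):dx=-2,dy=-2->C; (5,7):dx=-9,dy=-4->C
  (5,8):dx=+2,dy=+3->C; (5,9):dx=+1,dy=+2->C; (6,7):dx=-7,dy=-2->C; (6,8):dx=+4,dy=+5->C
  (6,9):dx=+3,dy=+4->C; (7,8):dx=+11,dy=+7->C; (7,9):dx=+10,dy=+6->C; (8,9):dx=-1,dy=-1->C
Step 2: C = 31, D = 5, total pairs = 36.
Step 3: tau = (C - D)/(n(n-1)/2) = (31 - 5)/36 = 0.722222.
Step 4: Exact two-sided p-value (enumerate n! = 362880 permutations of y under H0): p = 0.005886.
Step 5: alpha = 0.1. reject H0.

tau_b = 0.7222 (C=31, D=5), p = 0.005886, reject H0.


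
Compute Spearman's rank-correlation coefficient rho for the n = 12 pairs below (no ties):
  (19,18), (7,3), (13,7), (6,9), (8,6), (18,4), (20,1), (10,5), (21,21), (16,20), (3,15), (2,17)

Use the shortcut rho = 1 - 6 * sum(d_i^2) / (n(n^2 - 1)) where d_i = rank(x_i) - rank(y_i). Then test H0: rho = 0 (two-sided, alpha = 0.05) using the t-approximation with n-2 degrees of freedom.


Step 1: Rank x and y separately (midranks; no ties here).
rank(x): 19->10, 7->4, 13->7, 6->3, 8->5, 18->9, 20->11, 10->6, 21->12, 16->8, 3->2, 2->1
rank(y): 18->10, 3->2, 7->6, 9->7, 6->5, 4->3, 1->1, 5->4, 21->12, 20->11, 15->8, 17->9
Step 2: d_i = R_x(i) - R_y(i); compute d_i^2.
  (10-10)^2=0, (4-2)^2=4, (7-6)^2=1, (3-7)^2=16, (5-5)^2=0, (9-3)^2=36, (11-1)^2=100, (6-4)^2=4, (12-12)^2=0, (8-11)^2=9, (2-8)^2=36, (1-9)^2=64
sum(d^2) = 270.
Step 3: rho = 1 - 6*270 / (12*(12^2 - 1)) = 1 - 1620/1716 = 0.055944.
Step 4: Under H0, t = rho * sqrt((n-2)/(1-rho^2)) = 0.1772 ~ t(10).
Step 5: Two-sided p-value from the t-distribution with 10 df = 0.862898.
Step 6: alpha = 0.05. fail to reject H0.

rho = 0.0559, p = 0.862898, fail to reject H0 at alpha = 0.05.


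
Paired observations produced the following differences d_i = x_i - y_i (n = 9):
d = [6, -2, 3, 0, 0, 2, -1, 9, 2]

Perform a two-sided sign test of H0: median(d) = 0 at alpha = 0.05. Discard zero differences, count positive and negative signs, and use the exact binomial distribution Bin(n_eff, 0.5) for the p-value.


Step 1: Discard zero differences. Original n = 9; n_eff = number of nonzero differences = 7.
Nonzero differences (with sign): +6, -2, +3, +2, -1, +9, +2
Step 2: Count signs: positive = 5, negative = 2.
Step 3: Under H0: P(positive) = 0.5, so the number of positives S ~ Bin(7, 0.5).
Step 4: Two-sided exact p-value = sum of Bin(7,0.5) probabilities at or below the observed probability = 0.453125.
Step 5: alpha = 0.05. fail to reject H0.

n_eff = 7, pos = 5, neg = 2, p = 0.453125, fail to reject H0.


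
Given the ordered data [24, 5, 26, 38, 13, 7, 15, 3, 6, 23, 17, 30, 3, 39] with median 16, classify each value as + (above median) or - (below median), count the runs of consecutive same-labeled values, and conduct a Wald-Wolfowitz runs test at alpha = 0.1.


Step 1: Compute median = 16; label A = above, B = below.
Labels in order: ABAABBBBBAAABA  (n_A = 7, n_B = 7)
Step 2: Count runs R = 7.
Step 3: Under H0 (random ordering), E[R] = 2*n_A*n_B/(n_A+n_B) + 1 = 2*7*7/14 + 1 = 8.0000.
        Var[R] = 2*n_A*n_B*(2*n_A*n_B - n_A - n_B) / ((n_A+n_B)^2 * (n_A+n_B-1)) = 8232/2548 = 3.2308.
        SD[R] = 1.7974.
Step 4: Continuity-corrected z = (R + 0.5 - E[R]) / SD[R] = (7 + 0.5 - 8.0000) / 1.7974 = -0.2782.
Step 5: Two-sided p-value via normal approximation = 2*(1 - Phi(|z|)) = 0.780879.
Step 6: alpha = 0.1. fail to reject H0.

R = 7, z = -0.2782, p = 0.780879, fail to reject H0.


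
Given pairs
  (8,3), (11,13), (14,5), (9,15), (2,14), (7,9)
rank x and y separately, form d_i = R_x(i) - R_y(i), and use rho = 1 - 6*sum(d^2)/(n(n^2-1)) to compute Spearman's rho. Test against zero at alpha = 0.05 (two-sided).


Step 1: Rank x and y separately (midranks; no ties here).
rank(x): 8->3, 11->5, 14->6, 9->4, 2->1, 7->2
rank(y): 3->1, 13->4, 5->2, 15->6, 14->5, 9->3
Step 2: d_i = R_x(i) - R_y(i); compute d_i^2.
  (3-1)^2=4, (5-4)^2=1, (6-2)^2=16, (4-6)^2=4, (1-5)^2=16, (2-3)^2=1
sum(d^2) = 42.
Step 3: rho = 1 - 6*42 / (6*(6^2 - 1)) = 1 - 252/210 = -0.200000.
Step 4: Under H0, t = rho * sqrt((n-2)/(1-rho^2)) = -0.4082 ~ t(4).
Step 5: Two-sided p-value from the t-distribution with 4 df = 0.704000.
Step 6: alpha = 0.05. fail to reject H0.

rho = -0.2000, p = 0.704000, fail to reject H0 at alpha = 0.05.


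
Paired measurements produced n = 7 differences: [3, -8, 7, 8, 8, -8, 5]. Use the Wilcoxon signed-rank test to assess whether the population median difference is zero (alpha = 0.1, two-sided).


Step 1: Drop any zero differences (none here) and take |d_i|.
|d| = [3, 8, 7, 8, 8, 8, 5]
Step 2: Midrank |d_i| (ties get averaged ranks).
ranks: |3|->1, |8|->5.5, |7|->3, |8|->5.5, |8|->5.5, |8|->5.5, |5|->2
Step 3: Attach original signs; sum ranks with positive sign and with negative sign.
W+ = 1 + 3 + 5.5 + 5.5 + 2 = 17
W- = 5.5 + 5.5 = 11
(Check: W+ + W- = 28 should equal n(n+1)/2 = 28.)
Step 4: Test statistic W = min(W+, W-) = 11.
Step 5: Ties in |d|, so use the tie-corrected normal approximation.
        E[W] = n(n+1)/4 = 7*8/4 = 14.
        Tie groups: |d|=8 (t=4); sum(t^3 - t) = 60.
        Var[W] = n(n+1)(2n+1)/24 - sum(t^3-t)/48 = 840/24 - 60/48 = 33.75.
        z = (W - E[W]) / sqrt(Var[W]) = (11 - 14) / 5.8095 = -0.5164.
        Two-sided p = 2*Phi(z) = 0.605577.
Step 6: alpha = 0.1. fail to reject H0.

W+ = 17, W- = 11, W = min = 11, p = 0.605577, fail to reject H0.


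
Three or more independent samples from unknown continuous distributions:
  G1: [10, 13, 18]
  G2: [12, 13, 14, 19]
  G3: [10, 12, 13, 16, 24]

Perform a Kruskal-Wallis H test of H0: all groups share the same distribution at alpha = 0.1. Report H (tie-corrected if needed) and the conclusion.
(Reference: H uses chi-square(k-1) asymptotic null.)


Step 1: Combine all N = 12 observations and assign midranks.
sorted (value, group, rank): (10,G1,1.5), (10,G3,1.5), (12,G2,3.5), (12,G3,3.5), (13,G1,6), (13,G2,6), (13,G3,6), (14,G2,8), (16,G3,9), (18,G1,10), (19,G2,11), (24,G3,12)
Step 2: Sum ranks within each group.
R_1 = 17.5 (n_1 = 3)
R_2 = 28.5 (n_2 = 4)
R_3 = 32 (n_3 = 5)
Step 3: H = 12/(N(N+1)) * sum(R_i^2/n_i) - 3(N+1)
     = 12/(12*13) * (17.5^2/3 + 28.5^2/4 + 32^2/5) - 3*13
     = 0.076923 * 509.946 - 39
     = 0.226603.
Step 4: Ties present; correction factor C = 1 - 36/(12^3 - 12) = 0.979021. Corrected H = 0.226603 / 0.979021 = 0.231458.
Step 5: Under H0, H ~ chi^2(2); p-value = 0.890716.
Step 6: alpha = 0.1. fail to reject H0.

H = 0.2315, df = 2, p = 0.890716, fail to reject H0.


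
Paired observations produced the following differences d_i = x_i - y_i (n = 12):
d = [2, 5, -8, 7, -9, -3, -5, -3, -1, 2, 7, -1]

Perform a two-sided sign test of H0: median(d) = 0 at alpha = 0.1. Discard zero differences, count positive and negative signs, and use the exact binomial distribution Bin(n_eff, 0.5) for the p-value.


Step 1: Discard zero differences. Original n = 12; n_eff = number of nonzero differences = 12.
Nonzero differences (with sign): +2, +5, -8, +7, -9, -3, -5, -3, -1, +2, +7, -1
Step 2: Count signs: positive = 5, negative = 7.
Step 3: Under H0: P(positive) = 0.5, so the number of positives S ~ Bin(12, 0.5).
Step 4: Two-sided exact p-value = sum of Bin(12,0.5) probabilities at or below the observed probability = 0.774414.
Step 5: alpha = 0.1. fail to reject H0.

n_eff = 12, pos = 5, neg = 7, p = 0.774414, fail to reject H0.


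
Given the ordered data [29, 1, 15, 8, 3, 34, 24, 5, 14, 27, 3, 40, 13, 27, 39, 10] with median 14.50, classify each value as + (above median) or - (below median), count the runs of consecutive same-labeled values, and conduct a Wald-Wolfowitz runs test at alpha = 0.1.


Step 1: Compute median = 14.50; label A = above, B = below.
Labels in order: ABABBAABBABABAAB  (n_A = 8, n_B = 8)
Step 2: Count runs R = 12.
Step 3: Under H0 (random ordering), E[R] = 2*n_A*n_B/(n_A+n_B) + 1 = 2*8*8/16 + 1 = 9.0000.
        Var[R] = 2*n_A*n_B*(2*n_A*n_B - n_A - n_B) / ((n_A+n_B)^2 * (n_A+n_B-1)) = 14336/3840 = 3.7333.
        SD[R] = 1.9322.
Step 4: Continuity-corrected z = (R - 0.5 - E[R]) / SD[R] = (12 - 0.5 - 9.0000) / 1.9322 = 1.2939.
Step 5: Two-sided p-value via normal approximation = 2*(1 - Phi(|z|)) = 0.195709.
Step 6: alpha = 0.1. fail to reject H0.

R = 12, z = 1.2939, p = 0.195709, fail to reject H0.


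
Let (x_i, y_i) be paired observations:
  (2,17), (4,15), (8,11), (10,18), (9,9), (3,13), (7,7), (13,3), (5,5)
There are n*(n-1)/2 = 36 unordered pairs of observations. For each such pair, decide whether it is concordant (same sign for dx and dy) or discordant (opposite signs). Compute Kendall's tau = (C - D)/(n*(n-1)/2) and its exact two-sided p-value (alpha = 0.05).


Step 1: Enumerate the 36 unordered pairs (i,j) with i<j and classify each by sign(x_j-x_i) * sign(y_j-y_i).
  (1,2):dx=+2,dy=-2->D; (1,3):dx=+6,dy=-6->D; (1,4):dx=+8,dy=+1->C; (1,5):dx=+7,dy=-8->D
  (1,6):dx=+1,dy=-4->D; (1,7):dx=+5,dy=-10->D; (1,8):dx=+11,dy=-14->D; (1,9):dx=+3,dy=-12->D
  (2,3):dx=+4,dy=-4->D; (2,4):dx=+6,dy=+3->C; (2,5):dx=+5,dy=-6->D; (2,6):dx=-1,dy=-2->C
  (2,7):dx=+3,dy=-8->D; (2,8):dx=+9,dy=-12->D; (2,9):dx=+1,dy=-10->D; (3,4):dx=+2,dy=+7->C
  (3,5):dx=+1,dy=-2->D; (3,6):dx=-5,dy=+2->D; (3,7):dx=-1,dy=-4->C; (3,8):dx=+5,dy=-8->D
  (3,9):dx=-3,dy=-6->C; (4,5):dx=-1,dy=-9->C; (4,6):dx=-7,dy=-5->C; (4,7):dx=-3,dy=-11->C
  (4,8):dx=+3,dy=-15->D; (4,9):dx=-5,dy=-13->C; (5,6):dx=-6,dy=+4->D; (5,7):dx=-2,dy=-2->C
  (5,8):dx=+4,dy=-6->D; (5,9):dx=-4,dy=-4->C; (6,7):dx=+4,dy=-6->D; (6,8):dx=+10,dy=-10->D
  (6,9):dx=+2,dy=-8->D; (7,8):dx=+6,dy=-4->D; (7,9):dx=-2,dy=-2->C; (8,9):dx=-8,dy=+2->D
Step 2: C = 13, D = 23, total pairs = 36.
Step 3: tau = (C - D)/(n(n-1)/2) = (13 - 23)/36 = -0.277778.
Step 4: Exact two-sided p-value (enumerate n! = 362880 permutations of y under H0): p = 0.358488.
Step 5: alpha = 0.05. fail to reject H0.

tau_b = -0.2778 (C=13, D=23), p = 0.358488, fail to reject H0.


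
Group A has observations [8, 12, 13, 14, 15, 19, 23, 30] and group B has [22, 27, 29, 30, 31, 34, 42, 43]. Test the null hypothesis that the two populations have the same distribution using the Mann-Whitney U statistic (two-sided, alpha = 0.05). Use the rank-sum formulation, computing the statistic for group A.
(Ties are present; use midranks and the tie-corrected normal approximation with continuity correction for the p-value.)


Step 1: Combine and sort all 16 observations; assign midranks.
sorted (value, group): (8,X), (12,X), (13,X), (14,X), (15,X), (19,X), (22,Y), (23,X), (27,Y), (29,Y), (30,X), (30,Y), (31,Y), (34,Y), (42,Y), (43,Y)
ranks: 8->1, 12->2, 13->3, 14->4, 15->5, 19->6, 22->7, 23->8, 27->9, 29->10, 30->11.5, 30->11.5, 31->13, 34->14, 42->15, 43->16
Step 2: Rank sum for X: R1 = 1 + 2 + 3 + 4 + 5 + 6 + 8 + 11.5 = 40.5.
Step 3: U_X = R1 - n1(n1+1)/2 = 40.5 - 8*9/2 = 40.5 - 36 = 4.5.
       U_Y = n1*n2 - U_X = 64 - 4.5 = 59.5.
Step 4: Ties are present, so use the tie-corrected normal approximation (with continuity correction) for the p-value.
Step 5: p-value = 0.004545; compare to alpha = 0.05. reject H0.

U_X = 4.5, p = 0.004545, reject H0 at alpha = 0.05.


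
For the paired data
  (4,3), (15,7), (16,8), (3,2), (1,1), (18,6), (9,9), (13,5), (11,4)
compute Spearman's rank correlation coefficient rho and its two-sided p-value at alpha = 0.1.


Step 1: Rank x and y separately (midranks; no ties here).
rank(x): 4->3, 15->7, 16->8, 3->2, 1->1, 18->9, 9->4, 13->6, 11->5
rank(y): 3->3, 7->7, 8->8, 2->2, 1->1, 6->6, 9->9, 5->5, 4->4
Step 2: d_i = R_x(i) - R_y(i); compute d_i^2.
  (3-3)^2=0, (7-7)^2=0, (8-8)^2=0, (2-2)^2=0, (1-1)^2=0, (9-6)^2=9, (4-9)^2=25, (6-5)^2=1, (5-4)^2=1
sum(d^2) = 36.
Step 3: rho = 1 - 6*36 / (9*(9^2 - 1)) = 1 - 216/720 = 0.700000.
Step 4: Under H0, t = rho * sqrt((n-2)/(1-rho^2)) = 2.5934 ~ t(7).
Step 5: Two-sided p-value from the t-distribution with 7 df = 0.035770.
Step 6: alpha = 0.1. reject H0.

rho = 0.7000, p = 0.035770, reject H0 at alpha = 0.1.


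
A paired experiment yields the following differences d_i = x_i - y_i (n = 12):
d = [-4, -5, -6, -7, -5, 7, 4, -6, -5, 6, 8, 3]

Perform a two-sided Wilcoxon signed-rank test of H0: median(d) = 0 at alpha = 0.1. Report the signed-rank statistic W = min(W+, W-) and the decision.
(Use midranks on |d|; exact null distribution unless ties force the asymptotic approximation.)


Step 1: Drop any zero differences (none here) and take |d_i|.
|d| = [4, 5, 6, 7, 5, 7, 4, 6, 5, 6, 8, 3]
Step 2: Midrank |d_i| (ties get averaged ranks).
ranks: |4|->2.5, |5|->5, |6|->8, |7|->10.5, |5|->5, |7|->10.5, |4|->2.5, |6|->8, |5|->5, |6|->8, |8|->12, |3|->1
Step 3: Attach original signs; sum ranks with positive sign and with negative sign.
W+ = 10.5 + 2.5 + 8 + 12 + 1 = 34
W- = 2.5 + 5 + 8 + 10.5 + 5 + 8 + 5 = 44
(Check: W+ + W- = 78 should equal n(n+1)/2 = 78.)
Step 4: Test statistic W = min(W+, W-) = 34.
Step 5: Ties in |d|, so use the tie-corrected normal approximation.
        E[W] = n(n+1)/4 = 12*13/4 = 39.
        Tie groups: |d|=4 (t=2), |d|=5 (t=3), |d|=6 (t=3), |d|=7 (t=2); sum(t^3 - t) = 60.
        Var[W] = n(n+1)(2n+1)/24 - sum(t^3-t)/48 = 3900/24 - 60/48 = 161.25.
        z = (W - E[W]) / sqrt(Var[W]) = (34 - 39) / 12.6984 = -0.3937.
        Two-sided p = 2*Phi(z) = 0.693766.
Step 6: alpha = 0.1. fail to reject H0.

W+ = 34, W- = 44, W = min = 34, p = 0.693766, fail to reject H0.


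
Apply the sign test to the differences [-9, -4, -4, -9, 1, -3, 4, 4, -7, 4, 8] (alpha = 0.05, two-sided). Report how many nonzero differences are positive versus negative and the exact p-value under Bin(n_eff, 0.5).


Step 1: Discard zero differences. Original n = 11; n_eff = number of nonzero differences = 11.
Nonzero differences (with sign): -9, -4, -4, -9, +1, -3, +4, +4, -7, +4, +8
Step 2: Count signs: positive = 5, negative = 6.
Step 3: Under H0: P(positive) = 0.5, so the number of positives S ~ Bin(11, 0.5).
Step 4: Two-sided exact p-value = sum of Bin(11,0.5) probabilities at or below the observed probability = 1.000000.
Step 5: alpha = 0.05. fail to reject H0.

n_eff = 11, pos = 5, neg = 6, p = 1.000000, fail to reject H0.


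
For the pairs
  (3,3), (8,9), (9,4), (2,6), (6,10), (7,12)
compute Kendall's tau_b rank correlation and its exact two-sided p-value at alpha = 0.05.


Step 1: Enumerate the 15 unordered pairs (i,j) with i<j and classify each by sign(x_j-x_i) * sign(y_j-y_i).
  (1,2):dx=+5,dy=+6->C; (1,3):dx=+6,dy=+1->C; (1,4):dx=-1,dy=+3->D; (1,5):dx=+3,dy=+7->C
  (1,6):dx=+4,dy=+9->C; (2,3):dx=+1,dy=-5->D; (2,4):dx=-6,dy=-3->C; (2,5):dx=-2,dy=+1->D
  (2,6):dx=-1,dy=+3->D; (3,4):dx=-7,dy=+2->D; (3,5):dx=-3,dy=+6->D; (3,6):dx=-2,dy=+8->D
  (4,5):dx=+4,dy=+4->C; (4,6):dx=+5,dy=+6->C; (5,6):dx=+1,dy=+2->C
Step 2: C = 8, D = 7, total pairs = 15.
Step 3: tau = (C - D)/(n(n-1)/2) = (8 - 7)/15 = 0.066667.
Step 4: Exact two-sided p-value (enumerate n! = 720 permutations of y under H0): p = 1.000000.
Step 5: alpha = 0.05. fail to reject H0.

tau_b = 0.0667 (C=8, D=7), p = 1.000000, fail to reject H0.


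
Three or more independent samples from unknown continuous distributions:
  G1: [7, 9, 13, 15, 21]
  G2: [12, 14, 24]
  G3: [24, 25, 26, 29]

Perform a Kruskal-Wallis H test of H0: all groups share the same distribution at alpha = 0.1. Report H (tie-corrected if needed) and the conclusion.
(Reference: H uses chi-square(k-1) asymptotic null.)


Step 1: Combine all N = 12 observations and assign midranks.
sorted (value, group, rank): (7,G1,1), (9,G1,2), (12,G2,3), (13,G1,4), (14,G2,5), (15,G1,6), (21,G1,7), (24,G2,8.5), (24,G3,8.5), (25,G3,10), (26,G3,11), (29,G3,12)
Step 2: Sum ranks within each group.
R_1 = 20 (n_1 = 5)
R_2 = 16.5 (n_2 = 3)
R_3 = 41.5 (n_3 = 4)
Step 3: H = 12/(N(N+1)) * sum(R_i^2/n_i) - 3(N+1)
     = 12/(12*13) * (20^2/5 + 16.5^2/3 + 41.5^2/4) - 3*13
     = 0.076923 * 601.312 - 39
     = 7.254808.
Step 4: Ties present; correction factor C = 1 - 6/(12^3 - 12) = 0.996503. Corrected H = 7.254808 / 0.996503 = 7.280263.
Step 5: Under H0, H ~ chi^2(2); p-value = 0.026249.
Step 6: alpha = 0.1. reject H0.

H = 7.2803, df = 2, p = 0.026249, reject H0.


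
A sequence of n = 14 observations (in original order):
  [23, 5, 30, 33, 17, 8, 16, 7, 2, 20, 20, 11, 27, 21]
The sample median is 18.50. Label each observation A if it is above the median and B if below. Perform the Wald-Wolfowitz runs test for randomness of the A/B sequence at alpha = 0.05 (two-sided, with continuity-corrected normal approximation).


Step 1: Compute median = 18.50; label A = above, B = below.
Labels in order: ABAABBBBBAABAA  (n_A = 7, n_B = 7)
Step 2: Count runs R = 7.
Step 3: Under H0 (random ordering), E[R] = 2*n_A*n_B/(n_A+n_B) + 1 = 2*7*7/14 + 1 = 8.0000.
        Var[R] = 2*n_A*n_B*(2*n_A*n_B - n_A - n_B) / ((n_A+n_B)^2 * (n_A+n_B-1)) = 8232/2548 = 3.2308.
        SD[R] = 1.7974.
Step 4: Continuity-corrected z = (R + 0.5 - E[R]) / SD[R] = (7 + 0.5 - 8.0000) / 1.7974 = -0.2782.
Step 5: Two-sided p-value via normal approximation = 2*(1 - Phi(|z|)) = 0.780879.
Step 6: alpha = 0.05. fail to reject H0.

R = 7, z = -0.2782, p = 0.780879, fail to reject H0.


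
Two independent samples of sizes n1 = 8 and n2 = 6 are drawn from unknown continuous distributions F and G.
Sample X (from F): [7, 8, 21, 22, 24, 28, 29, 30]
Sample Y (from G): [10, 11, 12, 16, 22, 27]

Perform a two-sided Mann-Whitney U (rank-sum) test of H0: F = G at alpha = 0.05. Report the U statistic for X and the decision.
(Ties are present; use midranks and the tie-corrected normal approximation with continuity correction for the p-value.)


Step 1: Combine and sort all 14 observations; assign midranks.
sorted (value, group): (7,X), (8,X), (10,Y), (11,Y), (12,Y), (16,Y), (21,X), (22,X), (22,Y), (24,X), (27,Y), (28,X), (29,X), (30,X)
ranks: 7->1, 8->2, 10->3, 11->4, 12->5, 16->6, 21->7, 22->8.5, 22->8.5, 24->10, 27->11, 28->12, 29->13, 30->14
Step 2: Rank sum for X: R1 = 1 + 2 + 7 + 8.5 + 10 + 12 + 13 + 14 = 67.5.
Step 3: U_X = R1 - n1(n1+1)/2 = 67.5 - 8*9/2 = 67.5 - 36 = 31.5.
       U_Y = n1*n2 - U_X = 48 - 31.5 = 16.5.
Step 4: Ties are present, so use the tie-corrected normal approximation (with continuity correction) for the p-value.
Step 5: p-value = 0.365629; compare to alpha = 0.05. fail to reject H0.

U_X = 31.5, p = 0.365629, fail to reject H0 at alpha = 0.05.


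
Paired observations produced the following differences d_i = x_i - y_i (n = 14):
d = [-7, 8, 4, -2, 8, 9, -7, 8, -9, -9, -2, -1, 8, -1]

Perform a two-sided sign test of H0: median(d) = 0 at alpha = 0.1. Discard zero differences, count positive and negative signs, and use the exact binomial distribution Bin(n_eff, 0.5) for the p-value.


Step 1: Discard zero differences. Original n = 14; n_eff = number of nonzero differences = 14.
Nonzero differences (with sign): -7, +8, +4, -2, +8, +9, -7, +8, -9, -9, -2, -1, +8, -1
Step 2: Count signs: positive = 6, negative = 8.
Step 3: Under H0: P(positive) = 0.5, so the number of positives S ~ Bin(14, 0.5).
Step 4: Two-sided exact p-value = sum of Bin(14,0.5) probabilities at or below the observed probability = 0.790527.
Step 5: alpha = 0.1. fail to reject H0.

n_eff = 14, pos = 6, neg = 8, p = 0.790527, fail to reject H0.


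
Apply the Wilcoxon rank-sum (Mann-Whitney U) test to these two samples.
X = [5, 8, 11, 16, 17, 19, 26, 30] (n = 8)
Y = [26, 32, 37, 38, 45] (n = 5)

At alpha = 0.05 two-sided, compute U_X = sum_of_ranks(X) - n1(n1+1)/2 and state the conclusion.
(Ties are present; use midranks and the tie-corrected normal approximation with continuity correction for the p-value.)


Step 1: Combine and sort all 13 observations; assign midranks.
sorted (value, group): (5,X), (8,X), (11,X), (16,X), (17,X), (19,X), (26,X), (26,Y), (30,X), (32,Y), (37,Y), (38,Y), (45,Y)
ranks: 5->1, 8->2, 11->3, 16->4, 17->5, 19->6, 26->7.5, 26->7.5, 30->9, 32->10, 37->11, 38->12, 45->13
Step 2: Rank sum for X: R1 = 1 + 2 + 3 + 4 + 5 + 6 + 7.5 + 9 = 37.5.
Step 3: U_X = R1 - n1(n1+1)/2 = 37.5 - 8*9/2 = 37.5 - 36 = 1.5.
       U_Y = n1*n2 - U_X = 40 - 1.5 = 38.5.
Step 4: Ties are present, so use the tie-corrected normal approximation (with continuity correction) for the p-value.
Step 5: p-value = 0.008326; compare to alpha = 0.05. reject H0.

U_X = 1.5, p = 0.008326, reject H0 at alpha = 0.05.


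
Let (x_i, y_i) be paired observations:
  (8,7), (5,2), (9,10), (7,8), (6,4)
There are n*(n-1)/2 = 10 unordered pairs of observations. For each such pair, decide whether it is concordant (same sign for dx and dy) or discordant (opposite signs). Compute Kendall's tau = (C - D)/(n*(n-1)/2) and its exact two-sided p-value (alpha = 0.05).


Step 1: Enumerate the 10 unordered pairs (i,j) with i<j and classify each by sign(x_j-x_i) * sign(y_j-y_i).
  (1,2):dx=-3,dy=-5->C; (1,3):dx=+1,dy=+3->C; (1,4):dx=-1,dy=+1->D; (1,5):dx=-2,dy=-3->C
  (2,3):dx=+4,dy=+8->C; (2,4):dx=+2,dy=+6->C; (2,5):dx=+1,dy=+2->C; (3,4):dx=-2,dy=-2->C
  (3,5):dx=-3,dy=-6->C; (4,5):dx=-1,dy=-4->C
Step 2: C = 9, D = 1, total pairs = 10.
Step 3: tau = (C - D)/(n(n-1)/2) = (9 - 1)/10 = 0.800000.
Step 4: Exact two-sided p-value (enumerate n! = 120 permutations of y under H0): p = 0.083333.
Step 5: alpha = 0.05. fail to reject H0.

tau_b = 0.8000 (C=9, D=1), p = 0.083333, fail to reject H0.


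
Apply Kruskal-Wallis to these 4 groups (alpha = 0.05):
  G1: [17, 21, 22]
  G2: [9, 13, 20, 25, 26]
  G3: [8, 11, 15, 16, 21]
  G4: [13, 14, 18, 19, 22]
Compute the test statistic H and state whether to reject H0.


Step 1: Combine all N = 18 observations and assign midranks.
sorted (value, group, rank): (8,G3,1), (9,G2,2), (11,G3,3), (13,G2,4.5), (13,G4,4.5), (14,G4,6), (15,G3,7), (16,G3,8), (17,G1,9), (18,G4,10), (19,G4,11), (20,G2,12), (21,G1,13.5), (21,G3,13.5), (22,G1,15.5), (22,G4,15.5), (25,G2,17), (26,G2,18)
Step 2: Sum ranks within each group.
R_1 = 38 (n_1 = 3)
R_2 = 53.5 (n_2 = 5)
R_3 = 32.5 (n_3 = 5)
R_4 = 47 (n_4 = 5)
Step 3: H = 12/(N(N+1)) * sum(R_i^2/n_i) - 3(N+1)
     = 12/(18*19) * (38^2/3 + 53.5^2/5 + 32.5^2/5 + 47^2/5) - 3*19
     = 0.035088 * 1706.83 - 57
     = 2.888889.
Step 4: Ties present; correction factor C = 1 - 18/(18^3 - 18) = 0.996904. Corrected H = 2.888889 / 0.996904 = 2.897861.
Step 5: Under H0, H ~ chi^2(3); p-value = 0.407643.
Step 6: alpha = 0.05. fail to reject H0.

H = 2.8979, df = 3, p = 0.407643, fail to reject H0.


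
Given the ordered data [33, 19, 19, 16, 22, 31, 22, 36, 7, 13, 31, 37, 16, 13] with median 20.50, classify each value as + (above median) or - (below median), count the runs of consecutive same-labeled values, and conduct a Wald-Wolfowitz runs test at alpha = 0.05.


Step 1: Compute median = 20.50; label A = above, B = below.
Labels in order: ABBBAAAABBAABB  (n_A = 7, n_B = 7)
Step 2: Count runs R = 6.
Step 3: Under H0 (random ordering), E[R] = 2*n_A*n_B/(n_A+n_B) + 1 = 2*7*7/14 + 1 = 8.0000.
        Var[R] = 2*n_A*n_B*(2*n_A*n_B - n_A - n_B) / ((n_A+n_B)^2 * (n_A+n_B-1)) = 8232/2548 = 3.2308.
        SD[R] = 1.7974.
Step 4: Continuity-corrected z = (R + 0.5 - E[R]) / SD[R] = (6 + 0.5 - 8.0000) / 1.7974 = -0.8345.
Step 5: Two-sided p-value via normal approximation = 2*(1 - Phi(|z|)) = 0.403986.
Step 6: alpha = 0.05. fail to reject H0.

R = 6, z = -0.8345, p = 0.403986, fail to reject H0.


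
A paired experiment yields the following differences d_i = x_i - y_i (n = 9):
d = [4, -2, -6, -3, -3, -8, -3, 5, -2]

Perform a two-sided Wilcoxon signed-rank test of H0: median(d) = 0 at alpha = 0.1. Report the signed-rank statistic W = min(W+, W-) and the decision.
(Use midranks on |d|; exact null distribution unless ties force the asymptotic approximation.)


Step 1: Drop any zero differences (none here) and take |d_i|.
|d| = [4, 2, 6, 3, 3, 8, 3, 5, 2]
Step 2: Midrank |d_i| (ties get averaged ranks).
ranks: |4|->6, |2|->1.5, |6|->8, |3|->4, |3|->4, |8|->9, |3|->4, |5|->7, |2|->1.5
Step 3: Attach original signs; sum ranks with positive sign and with negative sign.
W+ = 6 + 7 = 13
W- = 1.5 + 8 + 4 + 4 + 9 + 4 + 1.5 = 32
(Check: W+ + W- = 45 should equal n(n+1)/2 = 45.)
Step 4: Test statistic W = min(W+, W-) = 13.
Step 5: Ties in |d|, so use the tie-corrected normal approximation.
        E[W] = n(n+1)/4 = 9*10/4 = 22.5.
        Tie groups: |d|=2 (t=2), |d|=3 (t=3); sum(t^3 - t) = 30.
        Var[W] = n(n+1)(2n+1)/24 - sum(t^3-t)/48 = 1710/24 - 30/48 = 70.625.
        z = (W - E[W]) / sqrt(Var[W]) = (13 - 22.5) / 8.4039 = -1.1304.
        Two-sided p = 2*Phi(z) = 0.258294.
Step 6: alpha = 0.1. fail to reject H0.

W+ = 13, W- = 32, W = min = 13, p = 0.258294, fail to reject H0.


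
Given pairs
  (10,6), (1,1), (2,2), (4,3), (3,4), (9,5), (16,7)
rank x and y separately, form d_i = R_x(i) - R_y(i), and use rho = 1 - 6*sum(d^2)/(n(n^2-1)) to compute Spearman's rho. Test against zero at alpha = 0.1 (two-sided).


Step 1: Rank x and y separately (midranks; no ties here).
rank(x): 10->6, 1->1, 2->2, 4->4, 3->3, 9->5, 16->7
rank(y): 6->6, 1->1, 2->2, 3->3, 4->4, 5->5, 7->7
Step 2: d_i = R_x(i) - R_y(i); compute d_i^2.
  (6-6)^2=0, (1-1)^2=0, (2-2)^2=0, (4-3)^2=1, (3-4)^2=1, (5-5)^2=0, (7-7)^2=0
sum(d^2) = 2.
Step 3: rho = 1 - 6*2 / (7*(7^2 - 1)) = 1 - 12/336 = 0.964286.
Step 4: Under H0, t = rho * sqrt((n-2)/(1-rho^2)) = 8.1408 ~ t(5).
Step 5: Two-sided p-value from the t-distribution with 5 df = 0.000454.
Step 6: alpha = 0.1. reject H0.

rho = 0.9643, p = 0.000454, reject H0 at alpha = 0.1.


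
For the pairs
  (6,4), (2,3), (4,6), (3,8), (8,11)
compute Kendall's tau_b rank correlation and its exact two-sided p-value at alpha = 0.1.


Step 1: Enumerate the 10 unordered pairs (i,j) with i<j and classify each by sign(x_j-x_i) * sign(y_j-y_i).
  (1,2):dx=-4,dy=-1->C; (1,3):dx=-2,dy=+2->D; (1,4):dx=-3,dy=+4->D; (1,5):dx=+2,dy=+7->C
  (2,3):dx=+2,dy=+3->C; (2,4):dx=+1,dy=+5->C; (2,5):dx=+6,dy=+8->C; (3,4):dx=-1,dy=+2->D
  (3,5):dx=+4,dy=+5->C; (4,5):dx=+5,dy=+3->C
Step 2: C = 7, D = 3, total pairs = 10.
Step 3: tau = (C - D)/(n(n-1)/2) = (7 - 3)/10 = 0.400000.
Step 4: Exact two-sided p-value (enumerate n! = 120 permutations of y under H0): p = 0.483333.
Step 5: alpha = 0.1. fail to reject H0.

tau_b = 0.4000 (C=7, D=3), p = 0.483333, fail to reject H0.


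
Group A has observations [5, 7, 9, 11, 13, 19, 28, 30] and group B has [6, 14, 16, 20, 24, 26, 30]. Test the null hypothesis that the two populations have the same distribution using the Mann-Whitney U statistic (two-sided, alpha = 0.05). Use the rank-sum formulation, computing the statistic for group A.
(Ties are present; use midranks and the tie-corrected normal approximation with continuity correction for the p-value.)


Step 1: Combine and sort all 15 observations; assign midranks.
sorted (value, group): (5,X), (6,Y), (7,X), (9,X), (11,X), (13,X), (14,Y), (16,Y), (19,X), (20,Y), (24,Y), (26,Y), (28,X), (30,X), (30,Y)
ranks: 5->1, 6->2, 7->3, 9->4, 11->5, 13->6, 14->7, 16->8, 19->9, 20->10, 24->11, 26->12, 28->13, 30->14.5, 30->14.5
Step 2: Rank sum for X: R1 = 1 + 3 + 4 + 5 + 6 + 9 + 13 + 14.5 = 55.5.
Step 3: U_X = R1 - n1(n1+1)/2 = 55.5 - 8*9/2 = 55.5 - 36 = 19.5.
       U_Y = n1*n2 - U_X = 56 - 19.5 = 36.5.
Step 4: Ties are present, so use the tie-corrected normal approximation (with continuity correction) for the p-value.
Step 5: p-value = 0.354109; compare to alpha = 0.05. fail to reject H0.

U_X = 19.5, p = 0.354109, fail to reject H0 at alpha = 0.05.


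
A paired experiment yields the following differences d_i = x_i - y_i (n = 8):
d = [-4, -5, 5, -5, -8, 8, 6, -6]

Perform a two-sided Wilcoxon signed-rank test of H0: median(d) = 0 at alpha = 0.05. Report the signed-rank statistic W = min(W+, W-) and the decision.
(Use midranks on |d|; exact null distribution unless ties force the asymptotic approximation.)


Step 1: Drop any zero differences (none here) and take |d_i|.
|d| = [4, 5, 5, 5, 8, 8, 6, 6]
Step 2: Midrank |d_i| (ties get averaged ranks).
ranks: |4|->1, |5|->3, |5|->3, |5|->3, |8|->7.5, |8|->7.5, |6|->5.5, |6|->5.5
Step 3: Attach original signs; sum ranks with positive sign and with negative sign.
W+ = 3 + 7.5 + 5.5 = 16
W- = 1 + 3 + 3 + 7.5 + 5.5 = 20
(Check: W+ + W- = 36 should equal n(n+1)/2 = 36.)
Step 4: Test statistic W = min(W+, W-) = 16.
Step 5: Ties in |d|, so use the tie-corrected normal approximation.
        E[W] = n(n+1)/4 = 8*9/4 = 18.
        Tie groups: |d|=5 (t=3), |d|=6 (t=2), |d|=8 (t=2); sum(t^3 - t) = 36.
        Var[W] = n(n+1)(2n+1)/24 - sum(t^3-t)/48 = 1224/24 - 36/48 = 50.25.
        z = (W - E[W]) / sqrt(Var[W]) = (16 - 18) / 7.0887 = -0.2821.
        Two-sided p = 2*Phi(z) = 0.777838.
Step 6: alpha = 0.05. fail to reject H0.

W+ = 16, W- = 20, W = min = 16, p = 0.777838, fail to reject H0.


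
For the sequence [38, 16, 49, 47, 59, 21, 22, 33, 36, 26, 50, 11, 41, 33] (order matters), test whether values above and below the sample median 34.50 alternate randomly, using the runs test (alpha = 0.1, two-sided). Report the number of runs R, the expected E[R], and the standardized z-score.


Step 1: Compute median = 34.50; label A = above, B = below.
Labels in order: ABAAABBBABABAB  (n_A = 7, n_B = 7)
Step 2: Count runs R = 10.
Step 3: Under H0 (random ordering), E[R] = 2*n_A*n_B/(n_A+n_B) + 1 = 2*7*7/14 + 1 = 8.0000.
        Var[R] = 2*n_A*n_B*(2*n_A*n_B - n_A - n_B) / ((n_A+n_B)^2 * (n_A+n_B-1)) = 8232/2548 = 3.2308.
        SD[R] = 1.7974.
Step 4: Continuity-corrected z = (R - 0.5 - E[R]) / SD[R] = (10 - 0.5 - 8.0000) / 1.7974 = 0.8345.
Step 5: Two-sided p-value via normal approximation = 2*(1 - Phi(|z|)) = 0.403986.
Step 6: alpha = 0.1. fail to reject H0.

R = 10, z = 0.8345, p = 0.403986, fail to reject H0.


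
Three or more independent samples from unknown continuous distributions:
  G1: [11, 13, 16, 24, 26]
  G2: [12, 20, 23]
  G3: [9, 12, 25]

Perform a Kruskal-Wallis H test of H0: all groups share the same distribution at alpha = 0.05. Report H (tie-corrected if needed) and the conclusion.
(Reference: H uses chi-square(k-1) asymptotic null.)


Step 1: Combine all N = 11 observations and assign midranks.
sorted (value, group, rank): (9,G3,1), (11,G1,2), (12,G2,3.5), (12,G3,3.5), (13,G1,5), (16,G1,6), (20,G2,7), (23,G2,8), (24,G1,9), (25,G3,10), (26,G1,11)
Step 2: Sum ranks within each group.
R_1 = 33 (n_1 = 5)
R_2 = 18.5 (n_2 = 3)
R_3 = 14.5 (n_3 = 3)
Step 3: H = 12/(N(N+1)) * sum(R_i^2/n_i) - 3(N+1)
     = 12/(11*12) * (33^2/5 + 18.5^2/3 + 14.5^2/3) - 3*12
     = 0.090909 * 401.967 - 36
     = 0.542424.
Step 4: Ties present; correction factor C = 1 - 6/(11^3 - 11) = 0.995455. Corrected H = 0.542424 / 0.995455 = 0.544901.
Step 5: Under H0, H ~ chi^2(2); p-value = 0.761511.
Step 6: alpha = 0.05. fail to reject H0.

H = 0.5449, df = 2, p = 0.761511, fail to reject H0.


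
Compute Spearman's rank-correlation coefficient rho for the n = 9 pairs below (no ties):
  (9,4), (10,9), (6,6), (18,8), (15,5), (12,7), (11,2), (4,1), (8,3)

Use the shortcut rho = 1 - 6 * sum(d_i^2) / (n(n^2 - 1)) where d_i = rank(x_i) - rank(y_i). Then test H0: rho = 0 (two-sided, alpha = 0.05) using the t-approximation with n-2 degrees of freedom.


Step 1: Rank x and y separately (midranks; no ties here).
rank(x): 9->4, 10->5, 6->2, 18->9, 15->8, 12->7, 11->6, 4->1, 8->3
rank(y): 4->4, 9->9, 6->6, 8->8, 5->5, 7->7, 2->2, 1->1, 3->3
Step 2: d_i = R_x(i) - R_y(i); compute d_i^2.
  (4-4)^2=0, (5-9)^2=16, (2-6)^2=16, (9-8)^2=1, (8-5)^2=9, (7-7)^2=0, (6-2)^2=16, (1-1)^2=0, (3-3)^2=0
sum(d^2) = 58.
Step 3: rho = 1 - 6*58 / (9*(9^2 - 1)) = 1 - 348/720 = 0.516667.
Step 4: Under H0, t = rho * sqrt((n-2)/(1-rho^2)) = 1.5966 ~ t(7).
Step 5: Two-sided p-value from the t-distribution with 7 df = 0.154390.
Step 6: alpha = 0.05. fail to reject H0.

rho = 0.5167, p = 0.154390, fail to reject H0 at alpha = 0.05.


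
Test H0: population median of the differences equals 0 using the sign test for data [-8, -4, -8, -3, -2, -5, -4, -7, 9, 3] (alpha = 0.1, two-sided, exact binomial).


Step 1: Discard zero differences. Original n = 10; n_eff = number of nonzero differences = 10.
Nonzero differences (with sign): -8, -4, -8, -3, -2, -5, -4, -7, +9, +3
Step 2: Count signs: positive = 2, negative = 8.
Step 3: Under H0: P(positive) = 0.5, so the number of positives S ~ Bin(10, 0.5).
Step 4: Two-sided exact p-value = sum of Bin(10,0.5) probabilities at or below the observed probability = 0.109375.
Step 5: alpha = 0.1. fail to reject H0.

n_eff = 10, pos = 2, neg = 8, p = 0.109375, fail to reject H0.


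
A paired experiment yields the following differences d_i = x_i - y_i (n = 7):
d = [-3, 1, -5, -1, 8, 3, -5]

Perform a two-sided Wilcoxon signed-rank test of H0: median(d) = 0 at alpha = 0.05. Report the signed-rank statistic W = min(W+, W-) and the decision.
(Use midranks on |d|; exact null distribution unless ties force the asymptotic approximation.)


Step 1: Drop any zero differences (none here) and take |d_i|.
|d| = [3, 1, 5, 1, 8, 3, 5]
Step 2: Midrank |d_i| (ties get averaged ranks).
ranks: |3|->3.5, |1|->1.5, |5|->5.5, |1|->1.5, |8|->7, |3|->3.5, |5|->5.5
Step 3: Attach original signs; sum ranks with positive sign and with negative sign.
W+ = 1.5 + 7 + 3.5 = 12
W- = 3.5 + 5.5 + 1.5 + 5.5 = 16
(Check: W+ + W- = 28 should equal n(n+1)/2 = 28.)
Step 4: Test statistic W = min(W+, W-) = 12.
Step 5: Ties in |d|, so use the tie-corrected normal approximation.
        E[W] = n(n+1)/4 = 7*8/4 = 14.
        Tie groups: |d|=1 (t=2), |d|=3 (t=2), |d|=5 (t=2); sum(t^3 - t) = 18.
        Var[W] = n(n+1)(2n+1)/24 - sum(t^3-t)/48 = 840/24 - 18/48 = 34.625.
        z = (W - E[W]) / sqrt(Var[W]) = (12 - 14) / 5.8843 = -0.3399.
        Two-sided p = 2*Phi(z) = 0.733941.
Step 6: alpha = 0.05. fail to reject H0.

W+ = 12, W- = 16, W = min = 12, p = 0.733941, fail to reject H0.


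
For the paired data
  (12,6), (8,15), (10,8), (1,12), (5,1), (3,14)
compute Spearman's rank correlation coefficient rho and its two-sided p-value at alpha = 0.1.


Step 1: Rank x and y separately (midranks; no ties here).
rank(x): 12->6, 8->4, 10->5, 1->1, 5->3, 3->2
rank(y): 6->2, 15->6, 8->3, 12->4, 1->1, 14->5
Step 2: d_i = R_x(i) - R_y(i); compute d_i^2.
  (6-2)^2=16, (4-6)^2=4, (5-3)^2=4, (1-4)^2=9, (3-1)^2=4, (2-5)^2=9
sum(d^2) = 46.
Step 3: rho = 1 - 6*46 / (6*(6^2 - 1)) = 1 - 276/210 = -0.314286.
Step 4: Under H0, t = rho * sqrt((n-2)/(1-rho^2)) = -0.6621 ~ t(4).
Step 5: Two-sided p-value from the t-distribution with 4 df = 0.544093.
Step 6: alpha = 0.1. fail to reject H0.

rho = -0.3143, p = 0.544093, fail to reject H0 at alpha = 0.1.


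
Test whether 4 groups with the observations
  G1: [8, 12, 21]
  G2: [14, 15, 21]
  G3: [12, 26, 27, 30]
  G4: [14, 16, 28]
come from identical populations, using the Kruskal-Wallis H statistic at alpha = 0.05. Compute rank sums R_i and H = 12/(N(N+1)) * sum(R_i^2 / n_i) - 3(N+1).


Step 1: Combine all N = 13 observations and assign midranks.
sorted (value, group, rank): (8,G1,1), (12,G1,2.5), (12,G3,2.5), (14,G2,4.5), (14,G4,4.5), (15,G2,6), (16,G4,7), (21,G1,8.5), (21,G2,8.5), (26,G3,10), (27,G3,11), (28,G4,12), (30,G3,13)
Step 2: Sum ranks within each group.
R_1 = 12 (n_1 = 3)
R_2 = 19 (n_2 = 3)
R_3 = 36.5 (n_3 = 4)
R_4 = 23.5 (n_4 = 3)
Step 3: H = 12/(N(N+1)) * sum(R_i^2/n_i) - 3(N+1)
     = 12/(13*14) * (12^2/3 + 19^2/3 + 36.5^2/4 + 23.5^2/3) - 3*14
     = 0.065934 * 685.479 - 42
     = 3.196429.
Step 4: Ties present; correction factor C = 1 - 18/(13^3 - 13) = 0.991758. Corrected H = 3.196429 / 0.991758 = 3.222992.
Step 5: Under H0, H ~ chi^2(3); p-value = 0.358505.
Step 6: alpha = 0.05. fail to reject H0.

H = 3.2230, df = 3, p = 0.358505, fail to reject H0.
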